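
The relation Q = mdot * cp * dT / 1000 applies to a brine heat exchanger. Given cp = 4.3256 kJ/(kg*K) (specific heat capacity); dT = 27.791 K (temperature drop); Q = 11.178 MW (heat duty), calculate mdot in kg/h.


mdot = Q * 1000 / (cp * dT)
mdot = 11.178 * 1000 / (4.3256 * 27.791)
mdot = 92.98515 kg/s
Convert: 92.98515 kg/s * 3600.0 = 3.3475e+05 kg/h
mdot = 3.3475e+05 kg/h


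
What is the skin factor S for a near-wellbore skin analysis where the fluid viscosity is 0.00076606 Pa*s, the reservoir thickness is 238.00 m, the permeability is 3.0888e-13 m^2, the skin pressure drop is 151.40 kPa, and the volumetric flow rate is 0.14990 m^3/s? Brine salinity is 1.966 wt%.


S = dP_s * 1000 * 2*pi*k*hr / (q*mu)
S = 151.40 * 1000 * 2*pi*3.0888e-13*238.00 / (0.14990*0.00076606)
S = 0.60899


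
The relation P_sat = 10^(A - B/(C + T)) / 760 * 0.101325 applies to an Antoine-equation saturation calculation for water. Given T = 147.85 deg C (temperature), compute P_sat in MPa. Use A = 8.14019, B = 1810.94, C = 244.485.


P_sat = 10^(A - B/(C + T)) / 760 * 0.101325
P_sat = 10^(8.14019 - 1810.94/(244.485 + 147.85)) / 760 * 0.101325
P_sat = 0.44596 MPa


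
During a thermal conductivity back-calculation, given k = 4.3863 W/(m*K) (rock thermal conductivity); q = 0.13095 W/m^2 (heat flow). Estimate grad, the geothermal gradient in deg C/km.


grad = q / k * 1000
grad = 0.13095 / 4.3863 * 1000
grad = 29.854 deg C/km


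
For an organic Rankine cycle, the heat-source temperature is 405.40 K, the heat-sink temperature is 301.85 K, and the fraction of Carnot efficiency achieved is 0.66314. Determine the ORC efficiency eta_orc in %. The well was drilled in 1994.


eta_orc = (1 - Tc/Th) * f * 100
eta_orc = (1 - 301.85/405.40) * 0.66314 * 100
eta_orc = 16.938 %


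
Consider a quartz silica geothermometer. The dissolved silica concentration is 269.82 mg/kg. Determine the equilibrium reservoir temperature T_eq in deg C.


T_eq = 1309 / (5.19 - log10(SiO2)) - 273.15
T_eq = 1309 / (5.19 - log10(269.82)) - 273.15
T_eq = 201.31 deg C


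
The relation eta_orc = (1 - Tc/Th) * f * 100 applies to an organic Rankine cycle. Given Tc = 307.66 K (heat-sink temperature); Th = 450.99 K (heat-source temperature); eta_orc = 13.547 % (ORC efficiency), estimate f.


f = (eta_orc/100) / (1 - Tc/Th)
f = (13.547/100) / (1 - 307.66/450.99)
f = 0.42626


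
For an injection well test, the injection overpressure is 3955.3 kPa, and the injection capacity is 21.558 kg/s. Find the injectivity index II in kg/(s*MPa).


II = mdot * 1000 / dP
II = 21.558 * 1000 / 3955.3
II = 5.4504 kg/(s*MPa)


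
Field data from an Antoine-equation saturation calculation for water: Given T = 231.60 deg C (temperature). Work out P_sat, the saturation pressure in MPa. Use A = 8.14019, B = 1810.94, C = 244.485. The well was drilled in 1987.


P_sat = 10^(A - B/(C + T)) / 760 * 0.101325
P_sat = 10^(8.14019 - 1810.94/(244.485 + 231.60)) / 760 * 0.101325
P_sat = 2.8925 MPa


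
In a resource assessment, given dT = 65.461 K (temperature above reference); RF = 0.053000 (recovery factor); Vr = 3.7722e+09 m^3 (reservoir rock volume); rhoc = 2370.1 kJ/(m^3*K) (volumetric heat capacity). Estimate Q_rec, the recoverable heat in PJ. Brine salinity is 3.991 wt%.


Step 1: Q_s = Vr*rhoc*dT/1e12 = 3.7722e+09*2370.1*65.461/1e12 = 585.2535 PJ
Step 2: Q_rec = Q_s * RF = 585.2535 * 0.053 = 31.018 PJ
Q_rec = 31.018 PJ


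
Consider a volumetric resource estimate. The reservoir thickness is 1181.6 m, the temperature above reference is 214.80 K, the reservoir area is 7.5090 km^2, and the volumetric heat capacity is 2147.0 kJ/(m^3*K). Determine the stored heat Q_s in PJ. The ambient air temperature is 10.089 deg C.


Step 1: Vr = A*1e6*hr = 7.509*1e6*1181.6 = 8.872634e+09 m^3
Step 2: Q_s = Vr*rhoc*dT/1e12 = 8.872634e+09*2147.0*214.8/1e12 = 4091.8 PJ
Q_s = 4091.8 PJ


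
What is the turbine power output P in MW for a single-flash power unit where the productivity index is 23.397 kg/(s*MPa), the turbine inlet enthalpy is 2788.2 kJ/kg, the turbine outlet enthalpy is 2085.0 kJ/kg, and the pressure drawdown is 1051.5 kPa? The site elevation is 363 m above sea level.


Step 1: mdot = PI * dP / 1000 = 23.397 * 1051.5 / 1000 = 24.60195 kg/s
Step 2: P = mdot*(h_in - h_out)/1000 = 24.60195*(2788.2 - 2085.0)/1000 = 17.300 MW
P = 17.300 MW


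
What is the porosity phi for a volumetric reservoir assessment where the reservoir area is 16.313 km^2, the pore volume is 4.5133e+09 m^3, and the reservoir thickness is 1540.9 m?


phi = Vp / (A * 1e6 * hr)
phi = 4.5133e+09 / (16.313 * 1e6 * 1540.9)
phi = 0.17955


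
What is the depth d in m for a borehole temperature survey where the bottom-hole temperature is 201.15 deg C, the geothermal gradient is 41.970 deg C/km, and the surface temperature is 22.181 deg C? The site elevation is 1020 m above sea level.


d = (T_d - T_surf) / grad * 1000
d = (201.15 - 22.181) / 41.970 * 1000
d = 4264.2 m


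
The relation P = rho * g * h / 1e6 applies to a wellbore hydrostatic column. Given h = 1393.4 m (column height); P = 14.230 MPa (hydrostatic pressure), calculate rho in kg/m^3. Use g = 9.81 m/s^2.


rho = P * 1e6 / (g * h)
rho = 14.230 * 1e6 / (9.81 * 1393.4)
rho = 1041.0 kg/m^3


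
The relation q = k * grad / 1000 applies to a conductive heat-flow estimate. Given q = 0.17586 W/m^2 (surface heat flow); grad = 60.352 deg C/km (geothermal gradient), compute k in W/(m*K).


k = q * 1000 / grad
k = 0.17586 * 1000 / 60.352
k = 2.9139 W/(m*K)


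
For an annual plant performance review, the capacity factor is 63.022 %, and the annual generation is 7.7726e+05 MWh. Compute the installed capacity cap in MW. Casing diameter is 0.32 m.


cap = E_a / (CF/100 * 8760)
cap = 7.7726e+05 / (63.022/100 * 8760)
cap = 140.79 MW


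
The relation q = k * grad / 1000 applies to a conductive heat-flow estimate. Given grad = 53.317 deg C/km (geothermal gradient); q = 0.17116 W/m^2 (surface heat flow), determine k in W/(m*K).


k = q * 1000 / grad
k = 0.17116 * 1000 / 53.317
k = 3.2102 W/(m*K)


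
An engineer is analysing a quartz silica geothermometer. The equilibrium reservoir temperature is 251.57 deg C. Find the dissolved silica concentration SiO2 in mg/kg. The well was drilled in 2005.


SiO2 = 10^(5.19 - 1309/(T_eq + 273.15))
SiO2 = 10^(5.19 - 1309/(251.57 + 273.15))
SiO2 = 495.83 mg/kg


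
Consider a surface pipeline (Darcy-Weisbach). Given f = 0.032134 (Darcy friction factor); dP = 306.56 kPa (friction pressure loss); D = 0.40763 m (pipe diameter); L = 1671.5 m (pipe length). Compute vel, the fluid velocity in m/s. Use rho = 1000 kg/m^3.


vel = sqrt(dP*1000*2*D / (f*L*rho))
vel = sqrt(306.56*1000*2*0.40763 / (0.032134*1671.5*1000))
vel = 2.1571 m/s


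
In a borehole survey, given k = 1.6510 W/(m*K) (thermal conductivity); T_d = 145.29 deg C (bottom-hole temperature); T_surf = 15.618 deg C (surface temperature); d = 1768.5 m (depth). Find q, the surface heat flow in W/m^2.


Step 1: grad = (T_d - T_surf)/d * 1000 = (145.29 - 15.618)/1768.5 * 1000 = 73.32316 deg C/km
Step 2: q = k * grad / 1000 = 1.651 * 73.32316 / 1000 = 0.12106 W/m^2
q = 0.12106 W/m^2


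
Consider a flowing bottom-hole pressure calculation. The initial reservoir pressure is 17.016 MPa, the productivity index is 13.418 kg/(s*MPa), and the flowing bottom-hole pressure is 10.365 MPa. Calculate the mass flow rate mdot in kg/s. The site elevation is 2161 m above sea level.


mdot = (P_i - P_wf) * PI
mdot = (17.016 - 10.365) * 13.418
mdot = 89.243 kg/s


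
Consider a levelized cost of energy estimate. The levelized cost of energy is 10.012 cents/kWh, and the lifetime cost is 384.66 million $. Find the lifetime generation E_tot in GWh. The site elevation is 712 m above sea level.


E_tot = C_tot / LCOE * 100
E_tot = 384.66 / 10.012 * 100
E_tot = 3842.0 GWh


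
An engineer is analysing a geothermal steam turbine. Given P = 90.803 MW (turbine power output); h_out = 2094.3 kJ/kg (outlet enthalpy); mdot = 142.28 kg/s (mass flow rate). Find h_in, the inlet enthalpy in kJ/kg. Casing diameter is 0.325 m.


h_in = h_out + P * 1000 / mdot
h_in = 2094.3 + 90.803 * 1000 / 142.28
h_in = 2732.5 kJ/kg


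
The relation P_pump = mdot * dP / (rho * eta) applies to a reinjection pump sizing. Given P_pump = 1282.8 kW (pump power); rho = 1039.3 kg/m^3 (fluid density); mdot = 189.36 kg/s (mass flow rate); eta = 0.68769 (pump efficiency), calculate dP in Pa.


dP = P_pump * rho * eta / mdot
dP = 1282.8 * 1039.3 * 0.68769 / 189.36
dP = 4841.772 kPa
Convert: 4841.772 kPa * 1000.0 = 4.8418e+06 Pa
dP = 4.8418e+06 Pa


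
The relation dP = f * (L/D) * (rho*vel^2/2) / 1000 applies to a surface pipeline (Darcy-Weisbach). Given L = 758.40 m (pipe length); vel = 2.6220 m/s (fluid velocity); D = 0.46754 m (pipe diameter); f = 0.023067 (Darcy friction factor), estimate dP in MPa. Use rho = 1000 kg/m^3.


dP = f * (L/D) * (rho*vel^2/2) / 1000
dP = 0.023067 * (758.40/0.46754) * (1000*2.6220^2/2) / 1000
dP = 128.6193 kPa
Convert: 128.6193 kPa * 0.001 = 0.12862 MPa
dP = 0.12862 MPa


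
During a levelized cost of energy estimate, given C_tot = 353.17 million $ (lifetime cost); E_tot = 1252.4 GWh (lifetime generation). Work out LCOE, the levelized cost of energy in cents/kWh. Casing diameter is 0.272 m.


LCOE = C_tot / E_tot * 100
LCOE = 353.17 / 1252.4 * 100
LCOE = 28.199 cents/kWh


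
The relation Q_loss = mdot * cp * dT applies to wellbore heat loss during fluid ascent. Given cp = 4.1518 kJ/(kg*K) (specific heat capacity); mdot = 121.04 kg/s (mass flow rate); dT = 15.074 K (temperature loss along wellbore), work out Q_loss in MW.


Q_loss = mdot * cp * dT
Q_loss = 121.04 * 4.1518 * 15.074
Q_loss = 7575.196 kW
Convert: 7575.196 kW * 0.001 = 7.5752 MW
Q_loss = 7.5752 MW


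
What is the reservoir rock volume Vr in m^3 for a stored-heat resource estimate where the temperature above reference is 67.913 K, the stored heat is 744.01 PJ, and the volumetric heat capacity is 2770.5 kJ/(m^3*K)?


Vr = Q_s * 1e12 / (rhoc * dT)
Vr = 744.01 * 1e12 / (2770.5 * 67.913)
Vr = 3.9543e+09 m^3


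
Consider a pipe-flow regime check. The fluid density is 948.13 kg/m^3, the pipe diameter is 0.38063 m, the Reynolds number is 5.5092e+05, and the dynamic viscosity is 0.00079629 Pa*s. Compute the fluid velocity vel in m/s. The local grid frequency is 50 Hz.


vel = Re * mu / (rho * D)
vel = 5.5092e+05 * 0.00079629 / (948.13 * 0.38063)
vel = 1.2156 m/s


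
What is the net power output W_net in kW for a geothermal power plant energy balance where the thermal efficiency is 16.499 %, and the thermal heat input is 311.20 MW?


W_net = eta / 100 * Q_in
W_net = 16.499 / 100 * 311.20
W_net = 51.34489 MW
Convert: 51.34489 MW * 1000.0 = 51345 kW
W_net = 51345 kW


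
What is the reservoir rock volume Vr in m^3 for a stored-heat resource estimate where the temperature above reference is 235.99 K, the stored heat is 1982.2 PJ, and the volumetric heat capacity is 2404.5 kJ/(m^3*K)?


Vr = Q_s * 1e12 / (rhoc * dT)
Vr = 1982.2 * 1e12 / (2404.5 * 235.99)
Vr = 3.4932e+09 m^3


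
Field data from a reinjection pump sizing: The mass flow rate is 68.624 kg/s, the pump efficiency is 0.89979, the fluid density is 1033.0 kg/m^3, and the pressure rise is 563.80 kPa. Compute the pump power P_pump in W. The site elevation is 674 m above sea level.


P_pump = mdot * dP / (rho * eta)
P_pump = 68.624 * 563.80 / (1033.0 * 0.89979)
P_pump = 41.62551 kW
Convert: 41.62551 kW * 1000.0 = 41626 W
P_pump = 41626 W


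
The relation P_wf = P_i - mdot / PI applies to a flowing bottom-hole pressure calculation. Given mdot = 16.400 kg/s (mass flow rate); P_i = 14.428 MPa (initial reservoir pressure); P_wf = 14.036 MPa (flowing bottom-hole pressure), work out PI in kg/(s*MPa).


PI = mdot / (P_i - P_wf)
PI = 16.400 / (14.428 - 14.036)
PI = 41.837 kg/(s*MPa)


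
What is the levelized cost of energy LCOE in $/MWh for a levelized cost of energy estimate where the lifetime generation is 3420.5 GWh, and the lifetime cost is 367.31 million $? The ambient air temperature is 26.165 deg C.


LCOE = C_tot / E_tot * 100
LCOE = 367.31 / 3420.5 * 100
LCOE = 10.73849 cents/kWh
Convert: 10.73849 cents/kWh * 10.0 = 107.38 $/MWh
LCOE = 107.38 $/MWh


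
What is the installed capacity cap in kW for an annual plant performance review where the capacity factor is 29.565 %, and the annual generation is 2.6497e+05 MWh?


cap = E_a / (CF/100 * 8760)
cap = 2.6497e+05 / (29.565/100 * 8760)
cap = 102.3092 MW
Convert: 102.3092 MW * 1000.0 = 1.0231e+05 kW
cap = 1.0231e+05 kW


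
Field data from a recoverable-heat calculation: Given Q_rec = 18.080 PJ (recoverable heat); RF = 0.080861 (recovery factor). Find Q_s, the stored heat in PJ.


Q_s = Q_rec / RF
Q_s = 18.080 / 0.080861
Q_s = 223.59 PJ


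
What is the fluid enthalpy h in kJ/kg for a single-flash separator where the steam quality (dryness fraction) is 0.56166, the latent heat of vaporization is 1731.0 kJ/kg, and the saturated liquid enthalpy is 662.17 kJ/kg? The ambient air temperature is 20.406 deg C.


h = hf + x * hfg
h = 662.17 + 0.56166 * 1731.0
h = 1634.4 kJ/kg


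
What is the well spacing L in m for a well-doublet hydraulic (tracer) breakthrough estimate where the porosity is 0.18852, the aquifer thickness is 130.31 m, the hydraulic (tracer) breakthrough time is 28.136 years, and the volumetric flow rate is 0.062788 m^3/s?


L = sqrt(t_bt*365.25*86400*3*Qv / (pi*hr*phi))
L = sqrt(28.136*365.25*86400*3*0.062788 / (pi*130.31*0.18852))
L = 1472.1 m


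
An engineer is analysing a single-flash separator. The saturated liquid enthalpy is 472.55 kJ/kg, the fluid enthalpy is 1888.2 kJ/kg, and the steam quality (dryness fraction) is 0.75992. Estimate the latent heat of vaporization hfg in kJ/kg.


hfg = (h - hf) / x
hfg = (1888.2 - 472.55) / 0.75992
hfg = 1862.9 kJ/kg


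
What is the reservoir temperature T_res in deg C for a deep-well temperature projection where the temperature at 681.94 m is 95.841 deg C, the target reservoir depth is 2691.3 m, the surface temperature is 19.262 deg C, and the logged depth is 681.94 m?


Step 1: grad = (T_d1 - T_surf)/d1 * 1000 = (95.841 - 19.262)/681.94 * 1000 = 112.2958 deg C/km
Step 2: T_res = T_surf + grad*d2/1000 = 19.262 + 112.2958*2691.3/1000 = 321.48 deg C
T_res = 321.48 deg C


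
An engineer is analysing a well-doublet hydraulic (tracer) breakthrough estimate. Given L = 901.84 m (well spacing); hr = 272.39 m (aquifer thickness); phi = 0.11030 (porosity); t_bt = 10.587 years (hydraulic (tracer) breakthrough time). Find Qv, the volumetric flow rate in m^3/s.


Qv = pi*hr*phi*L^2 / (3*t_bt*365.25*86400)
Qv = pi*272.39*0.11030*901.84^2 / (3*10.587*365.25*86400)
Qv = 0.076591 m^3/s


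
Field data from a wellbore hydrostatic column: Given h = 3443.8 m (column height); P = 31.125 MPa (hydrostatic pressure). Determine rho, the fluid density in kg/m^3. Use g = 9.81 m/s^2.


rho = P * 1e6 / (g * h)
rho = 31.125 * 1e6 / (9.81 * 3443.8)
rho = 921.30 kg/m^3


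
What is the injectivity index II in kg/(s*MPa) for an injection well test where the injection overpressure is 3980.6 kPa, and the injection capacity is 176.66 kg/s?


II = mdot * 1000 / dP
II = 176.66 * 1000 / 3980.6
II = 44.380 kg/(s*MPa)


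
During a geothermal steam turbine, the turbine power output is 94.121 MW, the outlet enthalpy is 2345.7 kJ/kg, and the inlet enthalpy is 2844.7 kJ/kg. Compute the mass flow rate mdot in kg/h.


mdot = P * 1000 / (h_in - h_out)
mdot = 94.121 * 1000 / (2844.7 - 2345.7)
mdot = 188.6192 kg/s
Convert: 188.6192 kg/s * 3600.0 = 6.7903e+05 kg/h
mdot = 6.7903e+05 kg/h


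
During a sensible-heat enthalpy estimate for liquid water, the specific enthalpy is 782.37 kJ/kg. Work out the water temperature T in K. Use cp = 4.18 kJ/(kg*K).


T = h / cp
T = 782.37 / 4.18
T = 187.1699 deg C
Convert to K: 187.1699 + 273.15 = 460.32 K
T = 460.32 K


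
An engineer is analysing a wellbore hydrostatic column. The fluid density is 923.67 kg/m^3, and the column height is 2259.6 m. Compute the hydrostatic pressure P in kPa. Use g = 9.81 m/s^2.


P = rho * g * h / 1e6
P = 923.67 * 9.81 * 2259.6 / 1e6
P = 20.47469 MPa
Convert: 20.47469 MPa * 1000.0 = 20475 kPa
P = 20475 kPa


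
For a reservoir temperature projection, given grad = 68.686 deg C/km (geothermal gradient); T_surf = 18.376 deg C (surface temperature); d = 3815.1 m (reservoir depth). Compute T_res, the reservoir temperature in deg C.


T_res = T_surf + grad * d / 1000
T_res = 18.376 + 68.686 * 3815.1 / 1000
T_res = 280.42 deg C


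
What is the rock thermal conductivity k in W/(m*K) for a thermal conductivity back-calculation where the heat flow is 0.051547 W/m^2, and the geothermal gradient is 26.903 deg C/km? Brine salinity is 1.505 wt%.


k = q / (grad / 1000)
k = 0.051547 / (26.903 / 1000)
k = 1.9160 W/(m*K)


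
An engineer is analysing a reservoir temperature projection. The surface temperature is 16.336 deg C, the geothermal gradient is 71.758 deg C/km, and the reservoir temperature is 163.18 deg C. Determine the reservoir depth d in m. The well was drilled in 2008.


d = (T_res - T_surf) / grad * 1000
d = (163.18 - 16.336) / 71.758 * 1000
d = 2046.4 m


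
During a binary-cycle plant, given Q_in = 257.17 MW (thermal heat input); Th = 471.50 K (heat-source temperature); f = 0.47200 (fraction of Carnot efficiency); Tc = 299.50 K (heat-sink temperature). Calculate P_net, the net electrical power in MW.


Step 1: eta = (1 - Tc/Th)*f = (1 - 299.5/471.5)*0.472 = 0.1721824
Step 2: P_net = eta * Q_in = 0.1721824 * 257.17 = 44.280 MW
P_net = 44.280 MW


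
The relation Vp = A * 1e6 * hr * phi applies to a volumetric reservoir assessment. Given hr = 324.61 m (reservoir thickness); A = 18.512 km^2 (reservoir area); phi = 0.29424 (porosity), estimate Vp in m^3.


Vp = A * 1e6 * hr * phi
Vp = 18.512 * 1e6 * 324.61 * 0.29424
Vp = 1.7681e+09 m^3


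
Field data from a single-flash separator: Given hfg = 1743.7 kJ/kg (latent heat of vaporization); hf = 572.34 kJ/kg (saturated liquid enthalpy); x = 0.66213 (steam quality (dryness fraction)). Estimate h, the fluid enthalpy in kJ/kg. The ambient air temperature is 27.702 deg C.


h = hf + x * hfg
h = 572.34 + 0.66213 * 1743.7
h = 1726.9 kJ/kg


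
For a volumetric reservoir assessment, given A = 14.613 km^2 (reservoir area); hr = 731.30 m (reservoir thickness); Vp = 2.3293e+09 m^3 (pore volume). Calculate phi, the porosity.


phi = Vp / (A * 1e6 * hr)
phi = 2.3293e+09 / (14.613 * 1e6 * 731.30)
phi = 0.21797


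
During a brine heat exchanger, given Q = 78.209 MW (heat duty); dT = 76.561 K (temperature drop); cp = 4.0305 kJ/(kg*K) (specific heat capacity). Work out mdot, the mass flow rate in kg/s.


mdot = Q * 1000 / (cp * dT)
mdot = 78.209 * 1000 / (4.0305 * 76.561)
mdot = 253.45 kg/s


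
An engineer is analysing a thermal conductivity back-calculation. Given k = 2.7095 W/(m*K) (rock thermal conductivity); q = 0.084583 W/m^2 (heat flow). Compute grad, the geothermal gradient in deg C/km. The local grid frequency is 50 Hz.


grad = q / k * 1000
grad = 0.084583 / 2.7095 * 1000
grad = 31.217 deg C/km


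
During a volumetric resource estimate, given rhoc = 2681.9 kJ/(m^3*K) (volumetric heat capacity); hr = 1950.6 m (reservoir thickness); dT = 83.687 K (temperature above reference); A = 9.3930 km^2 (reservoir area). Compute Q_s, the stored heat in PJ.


Step 1: Vr = A*1e6*hr = 9.393*1e6*1950.6 = 1.832199e+10 m^3
Step 2: Q_s = Vr*rhoc*dT/1e12 = 1.832199e+10*2681.9*83.687/1e12 = 4112.2 PJ
Q_s = 4112.2 PJ


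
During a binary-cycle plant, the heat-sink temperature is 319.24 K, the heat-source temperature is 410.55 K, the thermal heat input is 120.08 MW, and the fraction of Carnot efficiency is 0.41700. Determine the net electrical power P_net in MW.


Step 1: eta = (1 - Tc/Th)*f = (1 - 319.24/410.55)*0.417 = 0.09274454
Step 2: P_net = eta * Q_in = 0.09274454 * 120.08 = 11.137 MW
P_net = 11.137 MW


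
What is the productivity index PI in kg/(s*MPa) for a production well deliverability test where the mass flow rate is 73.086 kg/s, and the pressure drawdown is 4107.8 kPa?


PI = mdot * 1000 / dP
PI = 73.086 * 1000 / 4107.8
PI = 17.792 kg/(s*MPa)


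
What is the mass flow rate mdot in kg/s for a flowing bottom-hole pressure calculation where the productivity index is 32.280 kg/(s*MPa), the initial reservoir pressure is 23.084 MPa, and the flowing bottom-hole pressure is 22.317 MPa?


mdot = (P_i - P_wf) * PI
mdot = (23.084 - 22.317) * 32.280
mdot = 24.759 kg/s


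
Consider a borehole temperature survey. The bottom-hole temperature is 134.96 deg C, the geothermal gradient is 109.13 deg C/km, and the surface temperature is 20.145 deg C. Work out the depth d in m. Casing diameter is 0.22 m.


d = (T_d - T_surf) / grad * 1000
d = (134.96 - 20.145) / 109.13 * 1000
d = 1052.1 m


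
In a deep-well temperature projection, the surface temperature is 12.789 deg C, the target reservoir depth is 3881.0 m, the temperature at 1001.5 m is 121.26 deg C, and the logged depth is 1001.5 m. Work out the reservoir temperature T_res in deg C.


Step 1: grad = (T_d1 - T_surf)/d1 * 1000 = (121.26 - 12.789)/1001.5 * 1000 = 108.3085 deg C/km
Step 2: T_res = T_surf + grad*d2/1000 = 12.789 + 108.3085*3881.0/1000 = 433.13 deg C
T_res = 433.13 deg C


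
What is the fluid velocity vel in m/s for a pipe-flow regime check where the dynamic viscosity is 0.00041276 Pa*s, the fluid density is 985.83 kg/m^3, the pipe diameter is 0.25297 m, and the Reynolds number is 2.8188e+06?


vel = Re * mu / (rho * D)
vel = 2.8188e+06 * 0.00041276 / (985.83 * 0.25297)
vel = 4.6654 m/s


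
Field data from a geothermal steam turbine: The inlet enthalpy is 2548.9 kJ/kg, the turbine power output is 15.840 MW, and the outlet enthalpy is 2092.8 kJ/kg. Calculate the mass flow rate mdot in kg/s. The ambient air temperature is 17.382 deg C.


mdot = P * 1000 / (h_in - h_out)
mdot = 15.840 * 1000 / (2548.9 - 2092.8)
mdot = 34.729 kg/s


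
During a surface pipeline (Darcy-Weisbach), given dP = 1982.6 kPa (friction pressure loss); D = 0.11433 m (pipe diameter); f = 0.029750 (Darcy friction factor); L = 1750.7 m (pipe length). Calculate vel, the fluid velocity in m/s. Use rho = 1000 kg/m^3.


vel = sqrt(dP*1000*2*D / (f*L*rho))
vel = sqrt(1982.6*1000*2*0.11433 / (0.029750*1750.7*1000))
vel = 2.9503 m/s


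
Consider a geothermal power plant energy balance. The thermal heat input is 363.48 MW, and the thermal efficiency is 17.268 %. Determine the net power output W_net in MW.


W_net = eta / 100 * Q_in
W_net = 17.268 / 100 * 363.48
W_net = 62.766 MW


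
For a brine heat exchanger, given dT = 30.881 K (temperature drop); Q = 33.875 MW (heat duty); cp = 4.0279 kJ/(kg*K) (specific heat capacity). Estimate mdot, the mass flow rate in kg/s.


mdot = Q * 1000 / (cp * dT)
mdot = 33.875 * 1000 / (4.0279 * 30.881)
mdot = 272.34 kg/s


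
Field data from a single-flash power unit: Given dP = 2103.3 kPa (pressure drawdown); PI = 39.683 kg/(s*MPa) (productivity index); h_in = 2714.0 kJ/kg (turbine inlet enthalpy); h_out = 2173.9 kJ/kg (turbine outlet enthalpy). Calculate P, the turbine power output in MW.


Step 1: mdot = PI * dP / 1000 = 39.683 * 2103.3 / 1000 = 83.46525 kg/s
Step 2: P = mdot*(h_in - h_out)/1000 = 83.46525*(2714.0 - 2173.9)/1000 = 45.080 MW
P = 45.080 MW


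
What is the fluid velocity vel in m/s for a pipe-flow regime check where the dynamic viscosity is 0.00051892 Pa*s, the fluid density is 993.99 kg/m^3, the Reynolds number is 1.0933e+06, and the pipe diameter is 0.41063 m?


vel = Re * mu / (rho * D)
vel = 1.0933e+06 * 0.00051892 / (993.99 * 0.41063)
vel = 1.3900 m/s


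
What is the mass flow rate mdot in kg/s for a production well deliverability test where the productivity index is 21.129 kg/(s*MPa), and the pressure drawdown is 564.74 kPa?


mdot = PI * dP / 1000
mdot = 21.129 * 564.74 / 1000
mdot = 11.932 kg/s


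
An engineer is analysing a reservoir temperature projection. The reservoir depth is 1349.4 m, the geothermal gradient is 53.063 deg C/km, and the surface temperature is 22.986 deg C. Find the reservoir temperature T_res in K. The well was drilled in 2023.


T_res = T_surf + grad * d / 1000
T_res = 22.986 + 53.063 * 1349.4 / 1000
T_res = 94.58921 deg C
Convert to K: 94.58921 + 273.15 = 367.74 K
T_res = 367.74 K


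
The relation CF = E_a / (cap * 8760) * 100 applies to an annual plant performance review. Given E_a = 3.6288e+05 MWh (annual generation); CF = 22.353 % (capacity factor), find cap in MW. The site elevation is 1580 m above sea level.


cap = E_a / (CF/100 * 8760)
cap = 3.6288e+05 / (22.353/100 * 8760)
cap = 185.32 MW


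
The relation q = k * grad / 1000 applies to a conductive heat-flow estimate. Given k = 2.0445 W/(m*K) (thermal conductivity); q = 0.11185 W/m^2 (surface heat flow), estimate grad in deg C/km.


grad = q * 1000 / k
grad = 0.11185 * 1000 / 2.0445
grad = 54.708 deg C/km


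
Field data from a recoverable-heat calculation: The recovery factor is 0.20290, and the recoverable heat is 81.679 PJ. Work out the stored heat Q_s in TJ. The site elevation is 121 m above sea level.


Q_s = Q_rec / RF
Q_s = 81.679 / 0.20290
Q_s = 402.5579 PJ
Convert: 402.5579 PJ * 1000.0 = 4.0256e+05 TJ
Q_s = 4.0256e+05 TJ


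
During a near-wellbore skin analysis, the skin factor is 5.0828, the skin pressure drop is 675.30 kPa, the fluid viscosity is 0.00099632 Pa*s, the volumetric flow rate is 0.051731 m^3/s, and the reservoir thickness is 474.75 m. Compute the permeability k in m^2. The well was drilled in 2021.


k = S*q*mu / (2*pi*dP_s*1000*hr)
k = 5.0828*0.051731*0.00099632 / (2*pi*675.30*1000*474.75)
k = 1.3005e-13 m^2


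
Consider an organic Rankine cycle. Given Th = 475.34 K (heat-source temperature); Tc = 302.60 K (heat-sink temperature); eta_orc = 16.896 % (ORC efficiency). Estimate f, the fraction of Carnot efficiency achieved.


f = (eta_orc/100) / (1 - Tc/Th)
f = (16.896/100) / (1 - 302.60/475.34)
f = 0.46494


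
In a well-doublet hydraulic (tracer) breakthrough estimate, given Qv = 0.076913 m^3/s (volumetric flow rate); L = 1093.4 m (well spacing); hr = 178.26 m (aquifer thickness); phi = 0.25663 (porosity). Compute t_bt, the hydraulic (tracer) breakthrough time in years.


t_bt = pi * hr * phi * L^2 / (3 * Qv) / (365.25*86400)
t_bt = pi * 178.26 * 0.25663 * 1093.4^2 / (3 * 0.076913) / (365.25*86400)
t_bt = 23.596 years


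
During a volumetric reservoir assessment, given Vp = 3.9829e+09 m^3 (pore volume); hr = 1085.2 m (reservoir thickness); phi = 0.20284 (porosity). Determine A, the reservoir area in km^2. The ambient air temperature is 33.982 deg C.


A = Vp / (1e6 * hr * phi)
A = 3.9829e+09 / (1e6 * 1085.2 * 0.20284)
A = 18.094 km^2


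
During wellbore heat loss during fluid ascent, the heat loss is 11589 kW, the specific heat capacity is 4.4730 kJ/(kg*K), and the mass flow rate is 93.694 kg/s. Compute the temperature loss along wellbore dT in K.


dT = Q_loss / (mdot * cp)
dT = 11589 / (93.694 * 4.4730)
dT = 27.653 K


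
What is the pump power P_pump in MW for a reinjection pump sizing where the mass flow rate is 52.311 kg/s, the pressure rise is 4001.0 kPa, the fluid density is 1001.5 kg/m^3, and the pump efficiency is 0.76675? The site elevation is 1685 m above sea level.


P_pump = mdot * dP / (rho * eta)
P_pump = 52.311 * 4001.0 / (1001.5 * 0.76675)
P_pump = 272.5567 kW
Convert: 272.5567 kW * 0.001 = 0.27256 MW
P_pump = 0.27256 MW


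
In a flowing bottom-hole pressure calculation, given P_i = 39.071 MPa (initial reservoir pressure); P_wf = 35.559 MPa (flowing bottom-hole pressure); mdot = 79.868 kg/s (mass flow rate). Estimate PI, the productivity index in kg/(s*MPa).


PI = mdot / (P_i - P_wf)
PI = 79.868 / (39.071 - 35.559)
PI = 22.741 kg/(s*MPa)


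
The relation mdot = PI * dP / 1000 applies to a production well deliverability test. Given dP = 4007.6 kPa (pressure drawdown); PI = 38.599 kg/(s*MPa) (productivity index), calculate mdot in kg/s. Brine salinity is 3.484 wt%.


mdot = PI * dP / 1000
mdot = 38.599 * 4007.6 / 1000
mdot = 154.69 kg/s


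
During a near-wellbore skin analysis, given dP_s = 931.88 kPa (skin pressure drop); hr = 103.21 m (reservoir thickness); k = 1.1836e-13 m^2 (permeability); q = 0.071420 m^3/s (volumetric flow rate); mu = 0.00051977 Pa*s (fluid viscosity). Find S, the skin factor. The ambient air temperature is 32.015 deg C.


S = dP_s * 1000 * 2*pi*k*hr / (q*mu)
S = 931.88 * 1000 * 2*pi*1.1836e-13*103.21 / (0.071420*0.00051977)
S = 1.9268


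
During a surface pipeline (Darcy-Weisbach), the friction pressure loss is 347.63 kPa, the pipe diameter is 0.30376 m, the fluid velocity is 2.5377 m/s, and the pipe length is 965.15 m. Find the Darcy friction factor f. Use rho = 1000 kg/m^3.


f = dP*1000 / ((L/D)*(rho*vel^2/2))
f = 347.63*1000 / ((965.15/0.30376)*(1000*2.5377^2/2))
f = 0.033978


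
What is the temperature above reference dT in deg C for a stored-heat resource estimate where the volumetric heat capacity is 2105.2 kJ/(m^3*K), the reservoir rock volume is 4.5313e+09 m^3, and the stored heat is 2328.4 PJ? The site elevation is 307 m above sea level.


dT = Q_s * 1e12 / (Vr * rhoc)
dT = 2328.4 * 1e12 / (4.5313e+09 * 2105.2)
dT = 244.0852 K
Convert (temperature difference, 1 K = 1 deg C): 244.0852 K = 244.0852 deg C
dT = 244.09 deg C


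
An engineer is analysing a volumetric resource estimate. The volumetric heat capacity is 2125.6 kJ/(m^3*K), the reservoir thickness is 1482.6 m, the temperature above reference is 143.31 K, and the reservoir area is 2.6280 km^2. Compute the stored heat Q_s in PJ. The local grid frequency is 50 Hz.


Step 1: Vr = A*1e6*hr = 2.628*1e6*1482.6 = 3.896273e+09 m^3
Step 2: Q_s = Vr*rhoc*dT/1e12 = 3.896273e+09*2125.6*143.31/1e12 = 1186.9 PJ
Q_s = 1186.9 PJ


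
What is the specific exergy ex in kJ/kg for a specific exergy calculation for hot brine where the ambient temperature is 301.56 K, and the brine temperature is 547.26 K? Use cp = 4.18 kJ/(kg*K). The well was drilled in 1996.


ex = cp * ((T_b - T_0) - T_0 * ln(T_b/T_0))
ex = 4.18 * ((547.26 - 301.56) - 301.56 * ln(547.26/301.56))
ex = 275.81 kJ/kg


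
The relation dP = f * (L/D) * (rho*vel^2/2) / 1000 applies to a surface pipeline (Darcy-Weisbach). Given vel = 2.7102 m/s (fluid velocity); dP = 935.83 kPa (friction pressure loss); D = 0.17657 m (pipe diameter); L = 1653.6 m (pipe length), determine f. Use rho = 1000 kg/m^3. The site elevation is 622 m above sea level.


f = dP*1000 / ((L/D)*(rho*vel^2/2))
f = 935.83*1000 / ((1653.6/0.17657)*(1000*2.7102^2/2))
f = 0.027209


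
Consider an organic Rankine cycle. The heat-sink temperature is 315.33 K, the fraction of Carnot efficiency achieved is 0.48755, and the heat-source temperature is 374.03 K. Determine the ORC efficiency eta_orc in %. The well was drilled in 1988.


eta_orc = (1 - Tc/Th) * f * 100
eta_orc = (1 - 315.33/374.03) * 0.48755 * 100
eta_orc = 7.6516 %


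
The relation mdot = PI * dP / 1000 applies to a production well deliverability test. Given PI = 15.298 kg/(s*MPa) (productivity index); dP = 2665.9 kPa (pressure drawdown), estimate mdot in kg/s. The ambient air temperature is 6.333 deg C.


mdot = PI * dP / 1000
mdot = 15.298 * 2665.9 / 1000
mdot = 40.783 kg/s


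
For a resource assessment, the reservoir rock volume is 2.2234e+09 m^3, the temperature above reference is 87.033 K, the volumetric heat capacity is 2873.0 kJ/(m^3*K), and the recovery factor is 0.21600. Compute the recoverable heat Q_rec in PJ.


Step 1: Q_s = Vr*rhoc*dT/1e12 = 2.2234e+09*2873.0*87.033/1e12 = 555.9519 PJ
Step 2: Q_rec = Q_s * RF = 555.9519 * 0.216 = 120.09 PJ
Q_rec = 120.09 PJ


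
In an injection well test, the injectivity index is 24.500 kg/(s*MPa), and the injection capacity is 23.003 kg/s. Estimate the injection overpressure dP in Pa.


dP = mdot * 1000 / II
dP = 23.003 * 1000 / 24.500
dP = 938.8980 kPa
Convert: 938.8980 kPa * 1000.0 = 9.3890e+05 Pa
dP = 9.3890e+05 Pa


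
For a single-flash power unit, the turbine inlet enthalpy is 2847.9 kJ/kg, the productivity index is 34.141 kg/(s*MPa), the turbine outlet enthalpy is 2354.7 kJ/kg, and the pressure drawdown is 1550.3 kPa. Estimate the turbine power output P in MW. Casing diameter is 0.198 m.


Step 1: mdot = PI * dP / 1000 = 34.141 * 1550.3 / 1000 = 52.92879 kg/s
Step 2: P = mdot*(h_in - h_out)/1000 = 52.92879*(2847.9 - 2354.7)/1000 = 26.104 MW
P = 26.104 MW


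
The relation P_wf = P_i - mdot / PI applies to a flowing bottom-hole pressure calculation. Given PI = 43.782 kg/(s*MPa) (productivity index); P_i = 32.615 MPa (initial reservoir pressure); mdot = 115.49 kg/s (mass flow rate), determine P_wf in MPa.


P_wf = P_i - mdot / PI
P_wf = 32.615 - 115.49 / 43.782
P_wf = 29.977 MPa


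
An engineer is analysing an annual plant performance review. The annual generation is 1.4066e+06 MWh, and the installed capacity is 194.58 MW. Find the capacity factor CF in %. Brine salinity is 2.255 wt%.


CF = E_a / (cap * 8760) * 100
CF = 1.4066e+06 / (194.58 * 8760) * 100
CF = 82.522 %


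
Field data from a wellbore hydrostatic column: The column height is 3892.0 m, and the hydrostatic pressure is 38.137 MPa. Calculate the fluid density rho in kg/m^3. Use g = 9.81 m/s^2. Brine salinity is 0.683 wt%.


rho = P * 1e6 / (g * h)
rho = 38.137 * 1e6 / (9.81 * 3892.0)
rho = 998.86 kg/m^3


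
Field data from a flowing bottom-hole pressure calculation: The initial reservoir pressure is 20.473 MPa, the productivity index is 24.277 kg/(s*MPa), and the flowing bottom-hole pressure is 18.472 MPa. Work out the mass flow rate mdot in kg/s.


mdot = (P_i - P_wf) * PI
mdot = (20.473 - 18.472) * 24.277
mdot = 48.578 kg/s


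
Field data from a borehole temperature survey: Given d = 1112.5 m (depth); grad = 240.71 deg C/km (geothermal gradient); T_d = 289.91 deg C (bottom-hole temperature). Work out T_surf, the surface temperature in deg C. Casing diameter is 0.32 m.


T_surf = T_d - grad * d / 1000
T_surf = 289.91 - 240.71 * 1112.5 / 1000
T_surf = 22.120 deg C


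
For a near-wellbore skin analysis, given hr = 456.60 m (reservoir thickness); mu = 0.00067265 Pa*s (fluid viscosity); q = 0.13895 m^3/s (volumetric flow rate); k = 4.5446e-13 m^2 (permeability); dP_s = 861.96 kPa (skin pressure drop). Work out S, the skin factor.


S = dP_s * 1000 * 2*pi*k*hr / (q*mu)
S = 861.96 * 1000 * 2*pi*4.5446e-13*456.60 / (0.13895*0.00067265)
S = 12.024


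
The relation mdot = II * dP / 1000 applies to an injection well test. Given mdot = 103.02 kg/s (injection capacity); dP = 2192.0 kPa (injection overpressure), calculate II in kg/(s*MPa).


II = mdot * 1000 / dP
II = 103.02 * 1000 / 2192.0
II = 46.998 kg/(s*MPa)


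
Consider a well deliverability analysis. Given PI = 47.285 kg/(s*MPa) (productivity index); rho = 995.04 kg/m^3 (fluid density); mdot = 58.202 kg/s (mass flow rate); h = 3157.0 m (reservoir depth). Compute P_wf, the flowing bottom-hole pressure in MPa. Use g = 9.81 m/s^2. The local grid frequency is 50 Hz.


Step 1: P_i = rho*g*h/1e6 = 995.04*9.81*3157.0/1e6 = 30.81656 MPa
Step 2: P_wf = P_i - mdot/PI = 30.81656 - 58.202/47.285 = 29.586 MPa
P_wf = 29.586 MPa


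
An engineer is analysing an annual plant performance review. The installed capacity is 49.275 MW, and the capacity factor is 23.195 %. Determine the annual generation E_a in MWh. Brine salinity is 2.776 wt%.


E_a = CF / 100 * cap * 8760
E_a = 23.195 / 100 * 49.275 * 8760
E_a = 1.0012e+05 MWh


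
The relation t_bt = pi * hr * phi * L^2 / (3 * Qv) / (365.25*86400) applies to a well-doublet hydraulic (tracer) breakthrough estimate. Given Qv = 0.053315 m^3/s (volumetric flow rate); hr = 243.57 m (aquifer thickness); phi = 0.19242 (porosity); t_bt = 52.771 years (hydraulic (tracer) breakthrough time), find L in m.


L = sqrt(t_bt*365.25*86400*3*Qv / (pi*hr*phi))
L = sqrt(52.771*365.25*86400*3*0.053315 / (pi*243.57*0.19242))
L = 1345.0 m


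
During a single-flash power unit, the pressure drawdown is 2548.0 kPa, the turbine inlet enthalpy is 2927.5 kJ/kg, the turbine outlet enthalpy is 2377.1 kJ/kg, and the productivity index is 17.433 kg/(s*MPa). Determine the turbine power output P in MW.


Step 1: mdot = PI * dP / 1000 = 17.433 * 2548.0 / 1000 = 44.41928 kg/s
Step 2: P = mdot*(h_in - h_out)/1000 = 44.41928*(2927.5 - 2377.1)/1000 = 24.448 MW
P = 24.448 MW


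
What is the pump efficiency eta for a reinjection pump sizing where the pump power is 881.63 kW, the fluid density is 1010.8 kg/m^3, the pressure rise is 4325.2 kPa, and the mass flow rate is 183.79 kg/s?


eta = mdot * dP / (rho * P_pump)
eta = 183.79 * 4325.2 / (1010.8 * 881.63)
eta = 0.89202


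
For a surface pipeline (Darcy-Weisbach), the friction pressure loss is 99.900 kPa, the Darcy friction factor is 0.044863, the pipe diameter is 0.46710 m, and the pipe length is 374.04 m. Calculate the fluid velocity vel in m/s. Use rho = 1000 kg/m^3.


vel = sqrt(dP*1000*2*D / (f*L*rho))
vel = sqrt(99.900*1000*2*0.46710 / (0.044863*374.04*1000))
vel = 2.3583 m/s


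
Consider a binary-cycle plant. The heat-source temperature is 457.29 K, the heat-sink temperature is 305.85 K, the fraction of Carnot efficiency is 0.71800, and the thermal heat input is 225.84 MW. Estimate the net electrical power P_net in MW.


Step 1: eta = (1 - Tc/Th)*f = (1 - 305.85/457.29)*0.718 = 0.2377789
Step 2: P_net = eta * Q_in = 0.2377789 * 225.84 = 53.700 MW
P_net = 53.700 MW


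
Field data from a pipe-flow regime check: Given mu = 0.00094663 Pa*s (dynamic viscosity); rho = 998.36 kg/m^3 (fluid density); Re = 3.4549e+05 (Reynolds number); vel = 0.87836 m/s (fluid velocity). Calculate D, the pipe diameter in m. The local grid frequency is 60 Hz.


D = Re * mu / (rho * vel)
D = 3.4549e+05 * 0.00094663 / (998.36 * 0.87836)
D = 0.37295 m


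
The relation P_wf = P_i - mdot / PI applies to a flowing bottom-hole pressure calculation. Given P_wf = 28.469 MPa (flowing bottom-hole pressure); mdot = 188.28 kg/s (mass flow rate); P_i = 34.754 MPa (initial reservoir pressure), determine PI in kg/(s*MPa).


PI = mdot / (P_i - P_wf)
PI = 188.28 / (34.754 - 28.469)
PI = 29.957 kg/(s*MPa)


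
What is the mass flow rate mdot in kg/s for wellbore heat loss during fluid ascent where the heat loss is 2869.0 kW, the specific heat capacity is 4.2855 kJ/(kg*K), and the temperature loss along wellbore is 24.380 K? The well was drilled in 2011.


mdot = Q_loss / (cp * dT)
mdot = 2869.0 / (4.2855 * 24.380)
mdot = 27.460 kg/s


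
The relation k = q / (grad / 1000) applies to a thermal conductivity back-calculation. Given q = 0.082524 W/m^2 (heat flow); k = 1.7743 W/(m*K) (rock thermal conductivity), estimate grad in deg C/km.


grad = q / k * 1000
grad = 0.082524 / 1.7743 * 1000
grad = 46.511 deg C/km


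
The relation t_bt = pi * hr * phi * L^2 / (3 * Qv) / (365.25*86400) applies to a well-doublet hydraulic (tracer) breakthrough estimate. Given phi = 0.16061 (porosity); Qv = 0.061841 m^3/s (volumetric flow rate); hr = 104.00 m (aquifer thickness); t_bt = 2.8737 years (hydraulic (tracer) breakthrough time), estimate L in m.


L = sqrt(t_bt*365.25*86400*3*Qv / (pi*hr*phi))
L = sqrt(2.8737*365.25*86400*3*0.061841 / (pi*104.00*0.16061))
L = 566.23 m


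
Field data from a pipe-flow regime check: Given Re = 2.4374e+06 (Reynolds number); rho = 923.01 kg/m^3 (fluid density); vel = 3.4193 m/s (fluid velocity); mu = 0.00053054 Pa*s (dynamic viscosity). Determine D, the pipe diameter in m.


D = Re * mu / (rho * vel)
D = 2.4374e+06 * 0.00053054 / (923.01 * 3.4193)
D = 0.40973 m


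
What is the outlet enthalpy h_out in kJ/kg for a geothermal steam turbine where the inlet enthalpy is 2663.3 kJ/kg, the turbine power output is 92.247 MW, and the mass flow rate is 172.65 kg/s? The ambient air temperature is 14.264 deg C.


h_out = h_in - P * 1000 / mdot
h_out = 2663.3 - 92.247 * 1000 / 172.65
h_out = 2129.0 kJ/kg
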